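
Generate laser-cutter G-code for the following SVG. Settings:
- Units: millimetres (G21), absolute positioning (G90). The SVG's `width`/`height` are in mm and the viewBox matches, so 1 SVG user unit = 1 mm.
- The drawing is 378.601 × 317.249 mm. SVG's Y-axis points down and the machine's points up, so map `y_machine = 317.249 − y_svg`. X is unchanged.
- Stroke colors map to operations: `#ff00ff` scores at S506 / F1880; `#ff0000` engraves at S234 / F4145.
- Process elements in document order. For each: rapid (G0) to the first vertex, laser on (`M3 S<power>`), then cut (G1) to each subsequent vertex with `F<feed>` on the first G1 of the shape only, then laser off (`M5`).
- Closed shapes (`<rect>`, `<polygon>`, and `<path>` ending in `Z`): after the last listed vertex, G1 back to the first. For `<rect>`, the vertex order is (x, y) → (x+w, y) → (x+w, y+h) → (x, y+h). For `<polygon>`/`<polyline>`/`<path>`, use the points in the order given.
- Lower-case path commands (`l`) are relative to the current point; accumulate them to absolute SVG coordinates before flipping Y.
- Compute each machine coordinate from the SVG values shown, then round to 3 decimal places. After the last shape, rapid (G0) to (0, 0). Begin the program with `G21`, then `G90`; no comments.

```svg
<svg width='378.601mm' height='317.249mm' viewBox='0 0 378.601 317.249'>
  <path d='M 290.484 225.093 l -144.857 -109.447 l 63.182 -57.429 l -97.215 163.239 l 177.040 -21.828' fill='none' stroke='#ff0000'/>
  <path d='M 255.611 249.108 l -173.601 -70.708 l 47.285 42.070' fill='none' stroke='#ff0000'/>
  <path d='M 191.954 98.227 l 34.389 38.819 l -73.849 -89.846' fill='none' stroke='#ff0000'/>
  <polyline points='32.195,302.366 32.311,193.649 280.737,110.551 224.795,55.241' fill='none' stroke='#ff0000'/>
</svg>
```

1 u = 1 mm; y_m = 317.249 − y.

[1] `<path>` open polyline, #ff0000→engrave S234 F4145: (290.484,92.156) → (145.627,201.603) → (208.809,259.032) → (111.594,95.793) → (288.634,117.621)

[2] `<path>` open polyline, #ff0000→engrave S234 F4145: (255.611,68.141) → (82.010,138.849) → (129.295,96.779)

[3] `<path>` open polyline, #ff0000→engrave S234 F4145: (191.954,219.022) → (226.343,180.203) → (152.494,270.049)

[4] `<polyline>` open polyline, #ff0000→engrave S234 F4145: (32.195,14.883) → (32.311,123.600) → (280.737,206.698) → (224.795,262.008)

G21
G90
G0 X290.484 Y92.156
M3 S234
G1 X145.627 Y201.603 F4145
G1 X208.809 Y259.032
G1 X111.594 Y95.793
G1 X288.634 Y117.621
M5
G0 X255.611 Y68.141
M3 S234
G1 X82.010 Y138.849 F4145
G1 X129.295 Y96.779
M5
G0 X191.954 Y219.022
M3 S234
G1 X226.343 Y180.203 F4145
G1 X152.494 Y270.049
M5
G0 X32.195 Y14.883
M3 S234
G1 X32.311 Y123.600 F4145
G1 X280.737 Y206.698
G1 X224.795 Y262.008
M5
G0 X0.000 Y0.000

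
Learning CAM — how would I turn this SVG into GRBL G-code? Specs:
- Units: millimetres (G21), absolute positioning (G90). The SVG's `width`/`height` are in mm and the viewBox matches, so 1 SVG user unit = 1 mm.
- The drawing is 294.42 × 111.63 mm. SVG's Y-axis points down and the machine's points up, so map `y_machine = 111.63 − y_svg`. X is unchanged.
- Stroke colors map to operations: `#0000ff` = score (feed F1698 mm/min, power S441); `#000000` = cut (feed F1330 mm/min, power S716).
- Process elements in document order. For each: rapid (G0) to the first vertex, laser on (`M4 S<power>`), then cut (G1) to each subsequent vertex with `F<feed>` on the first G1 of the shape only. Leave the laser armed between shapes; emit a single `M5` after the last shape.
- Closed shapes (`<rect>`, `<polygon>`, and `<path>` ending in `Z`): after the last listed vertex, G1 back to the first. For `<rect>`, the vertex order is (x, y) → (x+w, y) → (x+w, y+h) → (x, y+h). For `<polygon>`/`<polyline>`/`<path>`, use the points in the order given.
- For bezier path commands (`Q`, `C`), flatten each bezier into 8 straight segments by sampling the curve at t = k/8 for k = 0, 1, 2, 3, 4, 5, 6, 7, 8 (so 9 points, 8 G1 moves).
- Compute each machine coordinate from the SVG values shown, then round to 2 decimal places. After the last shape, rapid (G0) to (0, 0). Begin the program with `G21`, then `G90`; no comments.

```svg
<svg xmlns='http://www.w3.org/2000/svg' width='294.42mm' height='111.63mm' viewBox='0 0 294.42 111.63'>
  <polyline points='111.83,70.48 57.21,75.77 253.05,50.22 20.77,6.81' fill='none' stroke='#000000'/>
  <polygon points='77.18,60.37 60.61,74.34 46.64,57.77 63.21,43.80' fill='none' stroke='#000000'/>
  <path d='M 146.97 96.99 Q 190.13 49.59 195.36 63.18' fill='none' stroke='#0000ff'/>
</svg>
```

G21
G90
G0 X111.83 Y41.15
M4 S716
G1 X57.21 Y35.86 F1330
G1 X253.05 Y61.41
G1 X20.77 Y104.82
G0 X77.18 Y51.26
M4 S716
G1 X60.61 Y37.29 F1330
G1 X46.64 Y53.86
G1 X63.21 Y67.83
G1 X77.18 Y51.26
G0 X146.97 Y14.64
M4 S441
G1 X157.17 Y25.54 F1698
G1 X166.18 Y34.53
G1 X174.01 Y41.61
G1 X180.65 Y46.79
G1 X186.10 Y50.07
G1 X190.37 Y51.43
G1 X193.46 Y50.89
G1 X195.36 Y48.45
M5
G0 X0.00 Y0.00

1 u = 1 mm; y_m = 111.63 − y.

[1] `<polyline>` open polyline, #000000→cut S716 F1330: (111.83,41.15) → (57.21,35.86) → (253.05,61.41) → (20.77,104.82)

[2] `<polygon>` regular polygon, #000000→cut S716 F1330: (77.18,51.26) → (60.61,37.29) → (46.64,53.86) → (63.21,67.83) → (77.18,51.26) (closed)

[3] `<path>` quadratic bezier, #0000ff→score S441 F1698: (146.97,14.64) → (157.17,25.54) → (166.18,34.53) → (174.01,41.61) → (180.65,46.79) → (186.10,50.07) → (190.37,51.43) → (193.46,50.89) → (195.36,48.45)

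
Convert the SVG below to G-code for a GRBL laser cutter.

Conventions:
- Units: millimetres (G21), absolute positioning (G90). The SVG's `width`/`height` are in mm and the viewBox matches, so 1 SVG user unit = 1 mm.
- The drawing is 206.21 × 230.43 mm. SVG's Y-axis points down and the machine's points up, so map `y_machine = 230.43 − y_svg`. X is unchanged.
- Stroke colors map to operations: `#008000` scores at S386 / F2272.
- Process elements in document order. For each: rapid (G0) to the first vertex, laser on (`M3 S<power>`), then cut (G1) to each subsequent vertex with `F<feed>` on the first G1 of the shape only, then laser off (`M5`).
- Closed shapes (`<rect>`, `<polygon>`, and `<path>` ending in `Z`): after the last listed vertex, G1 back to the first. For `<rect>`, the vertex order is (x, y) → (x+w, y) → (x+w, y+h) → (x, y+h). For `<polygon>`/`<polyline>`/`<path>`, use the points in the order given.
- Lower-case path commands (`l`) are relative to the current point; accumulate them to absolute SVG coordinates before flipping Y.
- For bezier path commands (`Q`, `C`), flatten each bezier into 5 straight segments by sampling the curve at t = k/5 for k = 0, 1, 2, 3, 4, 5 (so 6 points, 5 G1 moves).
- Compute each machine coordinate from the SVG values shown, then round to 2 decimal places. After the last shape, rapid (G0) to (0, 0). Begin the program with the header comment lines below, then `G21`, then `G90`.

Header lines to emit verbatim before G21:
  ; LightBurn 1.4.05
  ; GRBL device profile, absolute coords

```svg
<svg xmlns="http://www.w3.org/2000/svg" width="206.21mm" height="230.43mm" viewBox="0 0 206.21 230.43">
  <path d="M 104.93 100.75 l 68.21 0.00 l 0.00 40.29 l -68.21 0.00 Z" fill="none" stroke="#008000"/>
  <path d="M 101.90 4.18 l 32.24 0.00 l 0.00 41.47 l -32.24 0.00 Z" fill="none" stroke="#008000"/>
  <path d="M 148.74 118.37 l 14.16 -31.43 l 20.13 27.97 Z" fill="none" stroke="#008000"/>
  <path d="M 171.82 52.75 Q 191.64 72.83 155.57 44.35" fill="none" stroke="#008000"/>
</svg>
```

viewBox `0 0 206.21 230.43` with mm width/height → 1 unit = 1 mm. Flip: y_m = 230.43 − y_svg.

**Shape 1** — `<path>` rectangle, stroke `#008000` → score (S386, F2272). Machine vertices: (104.93,129.68) → (173.14,129.68) → (173.14,89.39) → (104.93,89.39) → (104.93,129.68). Closed: final G1 returns to the first vertex.

**Shape 2** — `<path>` rectangle, stroke `#008000` → score (S386, F2272). Machine vertices: (101.90,226.25) → (134.14,226.25) → (134.14,184.78) → (101.90,184.78) → (101.90,226.25). Closed: final G1 returns to the first vertex.

**Shape 3** — `<path>` regular polygon, stroke `#008000` → score (S386, F2272). Machine vertices: (148.74,112.06) → (162.90,143.49) → (183.03,115.52) → (148.74,112.06). Closed: final G1 returns to the first vertex.

**Shape 4** — `<path>` quadratic bezier, stroke `#008000` → score (S386, F2272). Control points (SVG): P0=(171.82,52.75), P1=(191.64,72.83), P2=(155.57,44.35); sampled at t=k/5. Machine vertices: (171.82,177.68) → (177.51,171.59) → (178.73,169.39) → (175.48,171.07) → (167.76,176.63) → (155.57,186.08). Open path.

; LightBurn 1.4.05
; GRBL device profile, absolute coords
G21
G90
G0 X104.93 Y129.68
M3 S386
G1 X173.14 Y129.68 F2272
G1 X173.14 Y89.39
G1 X104.93 Y89.39
G1 X104.93 Y129.68
M5
G0 X101.90 Y226.25
M3 S386
G1 X134.14 Y226.25 F2272
G1 X134.14 Y184.78
G1 X101.90 Y184.78
G1 X101.90 Y226.25
M5
G0 X148.74 Y112.06
M3 S386
G1 X162.90 Y143.49 F2272
G1 X183.03 Y115.52
G1 X148.74 Y112.06
M5
G0 X171.82 Y177.68
M3 S386
G1 X177.51 Y171.59 F2272
G1 X178.73 Y169.39
G1 X175.48 Y171.07
G1 X167.76 Y176.63
G1 X155.57 Y186.08
M5
G0 X0.00 Y0.00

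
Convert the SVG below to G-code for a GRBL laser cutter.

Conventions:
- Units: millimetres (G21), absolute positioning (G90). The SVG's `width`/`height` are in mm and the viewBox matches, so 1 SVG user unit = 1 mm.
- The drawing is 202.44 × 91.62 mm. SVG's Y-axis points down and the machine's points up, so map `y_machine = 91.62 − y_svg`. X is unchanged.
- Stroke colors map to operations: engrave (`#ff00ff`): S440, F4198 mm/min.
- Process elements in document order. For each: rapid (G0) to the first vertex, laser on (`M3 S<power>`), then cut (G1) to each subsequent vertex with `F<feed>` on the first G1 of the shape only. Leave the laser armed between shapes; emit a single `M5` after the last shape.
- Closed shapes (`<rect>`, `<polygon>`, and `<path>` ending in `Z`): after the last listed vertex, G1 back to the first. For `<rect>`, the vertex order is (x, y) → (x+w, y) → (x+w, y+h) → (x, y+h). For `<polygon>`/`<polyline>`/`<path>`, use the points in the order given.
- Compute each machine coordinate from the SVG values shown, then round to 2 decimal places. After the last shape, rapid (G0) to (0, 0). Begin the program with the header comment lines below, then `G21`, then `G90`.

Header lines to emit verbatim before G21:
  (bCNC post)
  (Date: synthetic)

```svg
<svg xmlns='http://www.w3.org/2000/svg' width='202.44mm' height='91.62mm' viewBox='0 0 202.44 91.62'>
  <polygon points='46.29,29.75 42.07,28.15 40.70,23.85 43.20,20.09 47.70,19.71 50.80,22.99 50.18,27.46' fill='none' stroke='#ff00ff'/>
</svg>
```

1 u = 1 mm; y_m = 91.62 − y.

[1] `<polygon>` regular polygon, #ff00ff→engrave S440 F4198: (46.29,61.87) → (42.07,63.47) → (40.70,67.77) → (43.20,71.53) → (47.70,71.91) → (50.80,68.63) → (50.18,64.16) → (46.29,61.87) (closed)

(bCNC post)
(Date: synthetic)
G21
G90
G0 X46.29 Y61.87
M3 S440
G1 X42.07 Y63.47 F4198
G1 X40.70 Y67.77
G1 X43.20 Y71.53
G1 X47.70 Y71.91
G1 X50.80 Y68.63
G1 X50.18 Y64.16
G1 X46.29 Y61.87
M5
G0 X0.00 Y0.00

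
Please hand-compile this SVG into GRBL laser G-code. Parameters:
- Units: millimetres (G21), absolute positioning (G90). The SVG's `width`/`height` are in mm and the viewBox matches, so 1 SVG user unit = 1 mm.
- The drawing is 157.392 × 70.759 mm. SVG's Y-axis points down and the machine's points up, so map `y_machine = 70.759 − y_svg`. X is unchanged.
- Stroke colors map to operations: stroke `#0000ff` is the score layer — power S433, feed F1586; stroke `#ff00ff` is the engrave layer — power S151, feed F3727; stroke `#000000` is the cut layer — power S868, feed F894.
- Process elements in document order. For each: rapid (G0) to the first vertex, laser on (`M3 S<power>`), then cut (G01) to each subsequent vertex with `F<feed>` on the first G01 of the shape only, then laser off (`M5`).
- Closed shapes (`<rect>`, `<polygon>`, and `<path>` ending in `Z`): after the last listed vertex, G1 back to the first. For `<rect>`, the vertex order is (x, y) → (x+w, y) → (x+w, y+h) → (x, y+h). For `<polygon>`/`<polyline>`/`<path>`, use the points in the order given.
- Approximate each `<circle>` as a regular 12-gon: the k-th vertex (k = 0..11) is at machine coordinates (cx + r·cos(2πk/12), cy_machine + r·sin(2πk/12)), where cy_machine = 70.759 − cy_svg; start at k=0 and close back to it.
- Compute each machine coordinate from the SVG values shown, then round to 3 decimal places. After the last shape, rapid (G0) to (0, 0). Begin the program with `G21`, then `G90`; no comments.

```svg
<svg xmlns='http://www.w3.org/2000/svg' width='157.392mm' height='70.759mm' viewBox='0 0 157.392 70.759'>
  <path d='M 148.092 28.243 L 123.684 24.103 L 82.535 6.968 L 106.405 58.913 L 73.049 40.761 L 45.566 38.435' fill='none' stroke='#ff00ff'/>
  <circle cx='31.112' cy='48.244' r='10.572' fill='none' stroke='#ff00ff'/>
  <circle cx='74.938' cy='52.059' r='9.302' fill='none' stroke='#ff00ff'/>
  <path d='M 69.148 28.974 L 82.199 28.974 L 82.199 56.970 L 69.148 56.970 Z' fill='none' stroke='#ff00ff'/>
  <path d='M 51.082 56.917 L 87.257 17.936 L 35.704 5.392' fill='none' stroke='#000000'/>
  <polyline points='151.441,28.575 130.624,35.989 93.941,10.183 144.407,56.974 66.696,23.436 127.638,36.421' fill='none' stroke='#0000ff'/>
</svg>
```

1 u = 1 mm; y_m = 70.759 − y.

[1] `<path>` open polyline, #ff00ff→engrave S151 F3727: (148.092,42.516) → (123.684,46.656) → (82.535,63.791) → (106.405,11.846) → (73.049,29.998) → (45.566,32.324)

[2] `<circle>` circle, #ff00ff→engrave S151 F3727: (41.684,22.515) → (40.268,27.801) → (36.398,31.671) → (31.112,33.087) → (25.826,31.671) → (21.956,27.801) → (20.540,22.515) → (21.956,17.229) → (25.826,13.359) → (31.112,11.943) → (36.398,13.359) → (40.268,17.229) → (41.684,22.515) (closed)

[3] `<circle>` circle, #ff00ff→engrave S151 F3727: (84.240,18.700) → (82.994,23.351) → (79.589,26.756) → (74.938,28.002) → (70.287,26.756) → (66.882,23.351) → (65.636,18.700) → (66.882,14.049) → (70.287,10.644) → (74.938,9.398) → (79.589,10.644) → (82.994,14.049) → (84.240,18.700) (closed)

[4] `<path>` rectangle, #ff00ff→engrave S151 F3727: (69.148,41.785) → (82.199,41.785) → (82.199,13.789) → (69.148,13.789) → (69.148,41.785) (closed)

[5] `<path>` open polyline, #000000→cut S868 F894: (51.082,13.842) → (87.257,52.823) → (35.704,65.367)

[6] `<polyline>` open polyline, #0000ff→score S433 F1586: (151.441,42.184) → (130.624,34.770) → (93.941,60.576) → (144.407,13.785) → (66.696,47.323) → (127.638,34.338)

G21
G90
G0 X148.092 Y42.516
M3 S151
G01 X123.684 Y46.656 F3727
G01 X82.535 Y63.791
G01 X106.405 Y11.846
G01 X73.049 Y29.998
G01 X45.566 Y32.324
M5
G0 X41.684 Y22.515
M3 S151
G01 X40.268 Y27.801 F3727
G01 X36.398 Y31.671
G01 X31.112 Y33.087
G01 X25.826 Y31.671
G01 X21.956 Y27.801
G01 X20.540 Y22.515
G01 X21.956 Y17.229
G01 X25.826 Y13.359
G01 X31.112 Y11.943
G01 X36.398 Y13.359
G01 X40.268 Y17.229
G01 X41.684 Y22.515
M5
G0 X84.240 Y18.700
M3 S151
G01 X82.994 Y23.351 F3727
G01 X79.589 Y26.756
G01 X74.938 Y28.002
G01 X70.287 Y26.756
G01 X66.882 Y23.351
G01 X65.636 Y18.700
G01 X66.882 Y14.049
G01 X70.287 Y10.644
G01 X74.938 Y9.398
G01 X79.589 Y10.644
G01 X82.994 Y14.049
G01 X84.240 Y18.700
M5
G0 X69.148 Y41.785
M3 S151
G01 X82.199 Y41.785 F3727
G01 X82.199 Y13.789
G01 X69.148 Y13.789
G01 X69.148 Y41.785
M5
G0 X51.082 Y13.842
M3 S868
G01 X87.257 Y52.823 F894
G01 X35.704 Y65.367
M5
G0 X151.441 Y42.184
M3 S433
G01 X130.624 Y34.770 F1586
G01 X93.941 Y60.576
G01 X144.407 Y13.785
G01 X66.696 Y47.323
G01 X127.638 Y34.338
M5
G0 X0.000 Y0.000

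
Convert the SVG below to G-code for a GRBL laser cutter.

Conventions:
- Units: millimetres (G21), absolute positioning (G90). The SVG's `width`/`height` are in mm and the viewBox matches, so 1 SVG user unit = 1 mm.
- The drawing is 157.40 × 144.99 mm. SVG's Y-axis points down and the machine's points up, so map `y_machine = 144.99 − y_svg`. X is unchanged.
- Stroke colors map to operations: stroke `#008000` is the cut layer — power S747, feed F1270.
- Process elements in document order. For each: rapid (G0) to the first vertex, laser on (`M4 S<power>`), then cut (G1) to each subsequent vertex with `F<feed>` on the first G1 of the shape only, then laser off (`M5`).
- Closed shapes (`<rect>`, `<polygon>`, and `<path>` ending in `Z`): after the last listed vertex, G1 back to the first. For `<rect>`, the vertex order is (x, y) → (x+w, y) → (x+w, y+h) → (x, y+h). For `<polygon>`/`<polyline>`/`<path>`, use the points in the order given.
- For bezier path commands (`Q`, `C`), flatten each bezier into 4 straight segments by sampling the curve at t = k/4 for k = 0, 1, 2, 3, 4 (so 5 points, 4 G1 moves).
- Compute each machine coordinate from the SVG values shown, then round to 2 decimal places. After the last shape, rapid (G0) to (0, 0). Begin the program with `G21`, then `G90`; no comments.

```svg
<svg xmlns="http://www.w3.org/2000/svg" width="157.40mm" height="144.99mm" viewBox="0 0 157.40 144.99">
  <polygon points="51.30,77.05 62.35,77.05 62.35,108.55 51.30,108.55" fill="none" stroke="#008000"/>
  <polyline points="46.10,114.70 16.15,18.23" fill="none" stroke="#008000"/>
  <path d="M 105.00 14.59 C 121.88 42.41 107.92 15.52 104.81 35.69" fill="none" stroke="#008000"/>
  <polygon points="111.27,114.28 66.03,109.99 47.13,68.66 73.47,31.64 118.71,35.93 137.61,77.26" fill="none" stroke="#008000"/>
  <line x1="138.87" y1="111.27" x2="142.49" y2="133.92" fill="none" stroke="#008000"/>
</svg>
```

G21
G90
G0 X51.30 Y67.94
M4 S747
G1 X62.35 Y67.94 F1270
G1 X62.35 Y36.44
G1 X51.30 Y36.44
G1 X51.30 Y67.94
M5
G0 X46.10 Y30.29
M4 S747
G1 X16.15 Y126.76 F1270
M5
G0 X105.00 Y130.40
M4 S747
G1 X112.53 Y118.20 F1270
G1 X112.40 Y116.98
G1 X108.53 Y117.19
G1 X104.81 Y109.30
M5
G0 X111.27 Y30.71
M4 S747
G1 X66.03 Y35.00 F1270
G1 X47.13 Y76.33
G1 X73.47 Y113.35
G1 X118.71 Y109.06
G1 X137.61 Y67.73
G1 X111.27 Y30.71
M5
G0 X138.87 Y33.72
M4 S747
G1 X142.49 Y11.07 F1270
M5
G0 X0.00 Y0.00

Since the viewBox matches the mm dimensions, user units are millimetres directly. The only transform is the Y-flip y_m = 144.99 − y_svg.

Shape 1 is a rectangle drawn with `<polygon>`. Its stroke #008000 means cut at S747, F1270. After flipping Y the toolpath is (51.30,67.94) → (62.35,67.94) → (62.35,36.44) → (51.30,36.44) → (51.30,67.94), returning to the start.

Shape 2 is a line segment drawn with `<polyline>`. Its stroke #008000 means cut at S747, F1270. After flipping Y the toolpath is (46.10,30.29) → (16.15,126.76).

Shape 3 is a cubic bezier drawn with `<path>`. Its stroke #008000 means cut at S747, F1270. After flipping Y the toolpath is (105.00,130.40) → (112.53,118.20) → (112.40,116.98) → (108.53,117.19) → (104.81,109.30).

Shape 4 is a regular polygon drawn with `<polygon>`. Its stroke #008000 means cut at S747, F1270. After flipping Y the toolpath is (111.27,30.71) → (66.03,35.00) → (47.13,76.33) → (73.47,113.35) → (118.71,109.06) → (137.61,67.73) → (111.27,30.71), returning to the start.

Shape 5 is a line segment drawn with `<line>`. Its stroke #008000 means cut at S747, F1270. After flipping Y the toolpath is (138.87,33.72) → (142.49,11.07).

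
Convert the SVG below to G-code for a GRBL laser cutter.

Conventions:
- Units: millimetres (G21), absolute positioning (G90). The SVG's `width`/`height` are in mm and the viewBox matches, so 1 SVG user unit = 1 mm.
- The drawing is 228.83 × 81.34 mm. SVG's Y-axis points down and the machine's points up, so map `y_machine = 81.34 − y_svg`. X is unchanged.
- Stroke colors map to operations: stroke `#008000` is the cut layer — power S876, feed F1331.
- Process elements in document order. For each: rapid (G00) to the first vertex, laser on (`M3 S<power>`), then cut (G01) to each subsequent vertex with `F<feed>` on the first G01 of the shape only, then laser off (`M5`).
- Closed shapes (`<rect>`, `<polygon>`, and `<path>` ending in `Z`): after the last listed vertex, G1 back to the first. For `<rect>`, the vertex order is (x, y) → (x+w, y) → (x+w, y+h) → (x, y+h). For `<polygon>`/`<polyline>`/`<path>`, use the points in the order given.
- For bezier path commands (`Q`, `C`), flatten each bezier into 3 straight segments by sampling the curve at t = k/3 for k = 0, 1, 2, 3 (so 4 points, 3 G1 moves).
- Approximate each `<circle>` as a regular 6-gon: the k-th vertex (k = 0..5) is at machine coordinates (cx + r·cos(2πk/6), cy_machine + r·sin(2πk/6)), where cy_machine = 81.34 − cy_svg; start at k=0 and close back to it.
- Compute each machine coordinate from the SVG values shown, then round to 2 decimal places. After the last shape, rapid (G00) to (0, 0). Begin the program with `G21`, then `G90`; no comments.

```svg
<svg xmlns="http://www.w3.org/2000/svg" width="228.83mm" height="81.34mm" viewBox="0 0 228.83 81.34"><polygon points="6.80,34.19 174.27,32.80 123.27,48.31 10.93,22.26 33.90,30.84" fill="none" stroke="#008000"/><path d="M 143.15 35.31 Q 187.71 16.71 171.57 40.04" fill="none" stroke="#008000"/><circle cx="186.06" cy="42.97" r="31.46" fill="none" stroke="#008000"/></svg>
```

viewBox `0 0 228.83 81.34` with mm width/height → 1 unit = 1 mm. Flip: y_m = 81.34 − y_svg.

**Shape 1** — `<polygon>` closed polygon, stroke `#008000` → cut (S876, F1331). Machine vertices: (6.80,47.15) → (174.27,48.54) → (123.27,33.03) → (10.93,59.08) → (33.90,50.50) → (6.80,47.15). Closed: final G1 returns to the first vertex.

**Shape 2** — `<path>` quadratic bezier, stroke `#008000` → cut (S876, F1331). Control points (SVG): P0=(143.15,35.31), P1=(187.71,16.71), P2=(171.57,40.04); sampled at t=k/3. Machine vertices: (143.15,46.03) → (166.11,53.77) → (175.59,52.19) → (171.57,41.30). Open path.

**Shape 3** — `<circle>` circle, stroke `#008000` → cut (S876, F1331). Machine vertices: (217.52,38.37) → (201.79,65.62) → (170.33,65.62) → (154.60,38.37) → (170.33,11.12) → (201.79,11.12) → (217.52,38.37). Closed: final G1 returns to the first vertex.

G21
G90
G00 X6.80 Y47.15
M3 S876
G01 X174.27 Y48.54 F1331
G01 X123.27 Y33.03
G01 X10.93 Y59.08
G01 X33.90 Y50.50
G01 X6.80 Y47.15
M5
G00 X143.15 Y46.03
M3 S876
G01 X166.11 Y53.77 F1331
G01 X175.59 Y52.19
G01 X171.57 Y41.30
M5
G00 X217.52 Y38.37
M3 S876
G01 X201.79 Y65.62 F1331
G01 X170.33 Y65.62
G01 X154.60 Y38.37
G01 X170.33 Y11.12
G01 X201.79 Y11.12
G01 X217.52 Y38.37
M5
G00 X0.00 Y0.00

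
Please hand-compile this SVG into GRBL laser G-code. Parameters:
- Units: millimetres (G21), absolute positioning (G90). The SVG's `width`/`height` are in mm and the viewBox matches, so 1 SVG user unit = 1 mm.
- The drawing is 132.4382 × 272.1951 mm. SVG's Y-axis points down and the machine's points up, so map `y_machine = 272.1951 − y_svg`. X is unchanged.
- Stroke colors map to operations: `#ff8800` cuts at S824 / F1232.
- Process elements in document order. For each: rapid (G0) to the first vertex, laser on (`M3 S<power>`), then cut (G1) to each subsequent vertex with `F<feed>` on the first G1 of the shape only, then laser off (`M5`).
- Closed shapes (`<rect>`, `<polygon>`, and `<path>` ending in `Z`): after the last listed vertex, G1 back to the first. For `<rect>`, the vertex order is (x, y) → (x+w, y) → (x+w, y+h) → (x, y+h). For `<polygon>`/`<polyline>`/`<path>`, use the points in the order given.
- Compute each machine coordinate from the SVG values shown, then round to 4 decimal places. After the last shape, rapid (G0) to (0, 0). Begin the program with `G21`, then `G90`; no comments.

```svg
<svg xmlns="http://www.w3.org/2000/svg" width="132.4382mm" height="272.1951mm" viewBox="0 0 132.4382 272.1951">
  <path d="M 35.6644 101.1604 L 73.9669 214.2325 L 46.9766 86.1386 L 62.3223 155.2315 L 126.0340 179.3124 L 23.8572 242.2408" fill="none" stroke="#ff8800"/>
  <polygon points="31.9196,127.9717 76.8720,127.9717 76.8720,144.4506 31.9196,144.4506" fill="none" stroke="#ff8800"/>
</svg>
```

Since the viewBox matches the mm dimensions, user units are millimetres directly. The only transform is the Y-flip y_m = 272.1951 − y_svg.

Shape 1 is a open polyline drawn with `<path>`. Its stroke #ff8800 means cut at S824, F1232. After flipping Y the toolpath is (35.6644,171.0347) → (73.9669,57.9626) → (46.9766,186.0565) → (62.3223,116.9636) → (126.0340,92.8827) → (23.8572,29.9543).

Shape 2 is a rectangle drawn with `<polygon>`. Its stroke #ff8800 means cut at S824, F1232. After flipping Y the toolpath is (31.9196,144.2234) → (76.8720,144.2234) → (76.8720,127.7445) → (31.9196,127.7445) → (31.9196,144.2234), returning to the start.

G21
G90
G0 X35.6644 Y171.0347
M3 S824
G1 X73.9669 Y57.9626 F1232
G1 X46.9766 Y186.0565
G1 X62.3223 Y116.9636
G1 X126.0340 Y92.8827
G1 X23.8572 Y29.9543
M5
G0 X31.9196 Y144.2234
M3 S824
G1 X76.8720 Y144.2234 F1232
G1 X76.8720 Y127.7445
G1 X31.9196 Y127.7445
G1 X31.9196 Y144.2234
M5
G0 X0.0000 Y0.0000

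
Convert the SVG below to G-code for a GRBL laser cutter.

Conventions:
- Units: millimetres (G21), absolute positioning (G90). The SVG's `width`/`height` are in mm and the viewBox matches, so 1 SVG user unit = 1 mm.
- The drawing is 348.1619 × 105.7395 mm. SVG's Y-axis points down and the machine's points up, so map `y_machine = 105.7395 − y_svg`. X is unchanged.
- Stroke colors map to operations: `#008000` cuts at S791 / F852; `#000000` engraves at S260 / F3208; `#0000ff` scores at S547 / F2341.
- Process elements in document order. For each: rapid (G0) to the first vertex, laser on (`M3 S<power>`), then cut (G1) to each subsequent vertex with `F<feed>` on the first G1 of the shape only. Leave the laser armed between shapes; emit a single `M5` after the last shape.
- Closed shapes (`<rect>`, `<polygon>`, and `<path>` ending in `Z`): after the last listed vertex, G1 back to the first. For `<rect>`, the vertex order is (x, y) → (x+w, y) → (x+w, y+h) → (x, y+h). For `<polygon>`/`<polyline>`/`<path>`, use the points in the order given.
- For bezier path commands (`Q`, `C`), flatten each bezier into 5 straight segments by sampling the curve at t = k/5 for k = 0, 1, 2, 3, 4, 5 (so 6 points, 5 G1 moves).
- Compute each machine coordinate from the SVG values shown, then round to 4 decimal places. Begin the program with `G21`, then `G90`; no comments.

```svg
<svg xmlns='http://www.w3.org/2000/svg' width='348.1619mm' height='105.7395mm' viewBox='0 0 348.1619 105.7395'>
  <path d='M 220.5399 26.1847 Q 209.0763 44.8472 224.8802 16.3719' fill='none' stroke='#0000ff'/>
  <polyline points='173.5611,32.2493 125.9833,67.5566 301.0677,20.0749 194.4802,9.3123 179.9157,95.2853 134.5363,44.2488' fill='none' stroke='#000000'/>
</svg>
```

G21
G90
G0 X220.5399 Y79.5548
M3 S547
G1 X217.0452 Y73.9753 F2341
G1 X215.7318 Y72.1668
G1 X216.5999 Y74.1294
G1 X219.6493 Y79.8630
G1 X224.8802 Y89.3676
G0 X173.5611 Y73.4902
M3 S260
G1 X125.9833 Y38.1829 F3208
G1 X301.0677 Y85.6646
G1 X194.4802 Y96.4272
G1 X179.9157 Y10.4542
G1 X134.5363 Y61.4907
M5

viewBox `0 0 348.1619 105.7395` with mm width/height → 1 unit = 1 mm. Flip: y_m = 105.7395 − y_svg.

**Shape 1** — `<path>` quadratic bezier, stroke `#0000ff` → score (S547, F2341). Control points (SVG): P0=(220.5399,26.1847), P1=(209.0763,44.8472), P2=(224.8802,16.3719); sampled at t=k/5. Machine vertices: (220.5399,79.5548) → (217.0452,73.9753) → (215.7318,72.1668) → (216.5999,74.1294) → (219.6493,79.8630) → (224.8802,89.3676). Open path.

**Shape 2** — `<polyline>` open polyline, stroke `#000000` → engrave (S260, F3208). Machine vertices: (173.5611,73.4902) → (125.9833,38.1829) → (301.0677,85.6646) → (194.4802,96.4272) → (179.9157,10.4542) → (134.5363,61.4907). Open path.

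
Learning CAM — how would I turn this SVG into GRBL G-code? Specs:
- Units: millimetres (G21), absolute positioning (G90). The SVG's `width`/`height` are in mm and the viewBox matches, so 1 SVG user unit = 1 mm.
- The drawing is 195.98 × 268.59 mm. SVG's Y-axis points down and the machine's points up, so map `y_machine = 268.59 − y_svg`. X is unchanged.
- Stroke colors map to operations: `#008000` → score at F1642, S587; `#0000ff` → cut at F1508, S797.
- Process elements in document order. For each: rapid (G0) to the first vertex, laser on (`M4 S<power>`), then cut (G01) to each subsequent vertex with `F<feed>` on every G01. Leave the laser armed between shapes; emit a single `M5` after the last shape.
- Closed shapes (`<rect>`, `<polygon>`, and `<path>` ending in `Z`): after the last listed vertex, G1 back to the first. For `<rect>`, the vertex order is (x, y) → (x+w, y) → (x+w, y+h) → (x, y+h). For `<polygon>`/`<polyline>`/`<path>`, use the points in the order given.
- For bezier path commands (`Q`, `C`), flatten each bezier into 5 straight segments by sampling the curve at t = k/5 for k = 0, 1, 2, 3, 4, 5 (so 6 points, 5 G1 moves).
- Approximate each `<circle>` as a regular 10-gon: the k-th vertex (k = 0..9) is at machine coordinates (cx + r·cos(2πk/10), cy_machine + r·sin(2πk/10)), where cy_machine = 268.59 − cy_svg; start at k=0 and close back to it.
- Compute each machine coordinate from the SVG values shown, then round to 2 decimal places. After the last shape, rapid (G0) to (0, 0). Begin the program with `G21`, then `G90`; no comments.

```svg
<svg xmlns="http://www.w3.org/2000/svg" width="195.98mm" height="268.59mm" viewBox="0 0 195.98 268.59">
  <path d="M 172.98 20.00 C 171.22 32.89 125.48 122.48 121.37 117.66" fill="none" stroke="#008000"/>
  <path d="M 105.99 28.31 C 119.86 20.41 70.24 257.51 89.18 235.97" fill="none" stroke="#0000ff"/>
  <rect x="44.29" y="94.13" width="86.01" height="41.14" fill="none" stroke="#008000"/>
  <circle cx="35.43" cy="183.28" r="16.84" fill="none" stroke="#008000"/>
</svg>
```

Since the viewBox matches the mm dimensions, user units are millimetres directly. The only transform is the Y-flip y_m = 268.59 − y_svg.

Shape 1 is a cubic bezier drawn with `<path>`. Its stroke #008000 means score at S587, F1642. After flipping Y the toolpath is (172.98,248.59) → (167.33,233.02) → (155.24,207.26) → (140.81,179.51) → (128.15,158.00) → (121.37,150.93).

Shape 2 is a cubic bezier drawn with `<path>`. Its stroke #0000ff means cut at S797, F1508. After flipping Y the toolpath is (105.99,240.28) → (107.75,219.65) → (100.61,164.39) → (90.91,98.69) → (84.99,46.70) → (89.18,32.62).

Shape 3 is a rectangle drawn with `<rect>`. Its stroke #008000 means score at S587, F1642. After flipping Y the toolpath is (44.29,174.46) → (130.30,174.46) → (130.30,133.32) → (44.29,133.32) → (44.29,174.46), returning to the start.

Shape 4 is a circle drawn with `<circle>`. Its stroke #008000 means score at S587, F1642. After flipping Y the toolpath is (52.27,85.31) → (49.05,95.21) → (40.63,101.33) → (30.23,101.33) → (21.81,95.21) → (18.59,85.31) → (21.81,75.41) → (30.23,69.29) → (40.63,69.29) → (49.05,75.41) → (52.27,85.31), returning to the start.

G21
G90
G0 X172.98 Y248.59
M4 S587
G01 X167.33 Y233.02 F1642
G01 X155.24 Y207.26 F1642
G01 X140.81 Y179.51 F1642
G01 X128.15 Y158.00 F1642
G01 X121.37 Y150.93 F1642
G0 X105.99 Y240.28
M4 S797
G01 X107.75 Y219.65 F1508
G01 X100.61 Y164.39 F1508
G01 X90.91 Y98.69 F1508
G01 X84.99 Y46.70 F1508
G01 X89.18 Y32.62 F1508
G0 X44.29 Y174.46
M4 S587
G01 X130.30 Y174.46 F1642
G01 X130.30 Y133.32 F1642
G01 X44.29 Y133.32 F1642
G01 X44.29 Y174.46 F1642
G0 X52.27 Y85.31
M4 S587
G01 X49.05 Y95.21 F1642
G01 X40.63 Y101.33 F1642
G01 X30.23 Y101.33 F1642
G01 X21.81 Y95.21 F1642
G01 X18.59 Y85.31 F1642
G01 X21.81 Y75.41 F1642
G01 X30.23 Y69.29 F1642
G01 X40.63 Y69.29 F1642
G01 X49.05 Y75.41 F1642
G01 X52.27 Y85.31 F1642
M5
G0 X0.00 Y0.00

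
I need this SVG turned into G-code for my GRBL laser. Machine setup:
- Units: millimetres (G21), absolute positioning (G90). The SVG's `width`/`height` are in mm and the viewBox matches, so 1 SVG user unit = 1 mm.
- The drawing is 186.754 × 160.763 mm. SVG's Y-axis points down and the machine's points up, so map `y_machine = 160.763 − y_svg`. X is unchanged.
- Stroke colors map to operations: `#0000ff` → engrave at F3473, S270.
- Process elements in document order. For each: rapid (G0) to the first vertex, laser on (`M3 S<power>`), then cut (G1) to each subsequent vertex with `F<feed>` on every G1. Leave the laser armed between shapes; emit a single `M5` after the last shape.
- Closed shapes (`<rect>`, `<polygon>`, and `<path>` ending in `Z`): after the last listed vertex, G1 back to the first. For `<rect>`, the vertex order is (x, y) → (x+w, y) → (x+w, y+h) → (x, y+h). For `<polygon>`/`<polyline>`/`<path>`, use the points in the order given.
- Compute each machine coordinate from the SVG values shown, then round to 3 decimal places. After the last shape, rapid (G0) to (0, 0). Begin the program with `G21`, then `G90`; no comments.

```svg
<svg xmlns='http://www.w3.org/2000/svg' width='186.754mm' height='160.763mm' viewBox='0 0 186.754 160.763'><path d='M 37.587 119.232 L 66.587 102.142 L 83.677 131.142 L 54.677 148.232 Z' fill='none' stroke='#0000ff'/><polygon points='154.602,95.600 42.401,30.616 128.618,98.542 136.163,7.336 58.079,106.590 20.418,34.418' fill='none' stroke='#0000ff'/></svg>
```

G21
G90
G0 X37.587 Y41.531
M3 S270
G1 X66.587 Y58.621 F3473
G1 X83.677 Y29.621 F3473
G1 X54.677 Y12.531 F3473
G1 X37.587 Y41.531 F3473
G0 X154.602 Y65.163
M3 S270
G1 X42.401 Y130.147 F3473
G1 X128.618 Y62.221 F3473
G1 X136.163 Y153.427 F3473
G1 X58.079 Y54.173 F3473
G1 X20.418 Y126.345 F3473
G1 X154.602 Y65.163 F3473
M5
G0 X0.000 Y0.000

Since the viewBox matches the mm dimensions, user units are millimetres directly. The only transform is the Y-flip y_m = 160.763 − y_svg.

Shape 1 is a regular polygon drawn with `<path>`. Its stroke #0000ff means engrave at S270, F3473. After flipping Y the toolpath is (37.587,41.531) → (66.587,58.621) → (83.677,29.621) → (54.677,12.531) → (37.587,41.531), returning to the start.

Shape 2 is a closed polygon drawn with `<polygon>`. Its stroke #0000ff means engrave at S270, F3473. After flipping Y the toolpath is (154.602,65.163) → (42.401,130.147) → (128.618,62.221) → (136.163,153.427) → (58.079,54.173) → (20.418,126.345) → (154.602,65.163), returning to the start.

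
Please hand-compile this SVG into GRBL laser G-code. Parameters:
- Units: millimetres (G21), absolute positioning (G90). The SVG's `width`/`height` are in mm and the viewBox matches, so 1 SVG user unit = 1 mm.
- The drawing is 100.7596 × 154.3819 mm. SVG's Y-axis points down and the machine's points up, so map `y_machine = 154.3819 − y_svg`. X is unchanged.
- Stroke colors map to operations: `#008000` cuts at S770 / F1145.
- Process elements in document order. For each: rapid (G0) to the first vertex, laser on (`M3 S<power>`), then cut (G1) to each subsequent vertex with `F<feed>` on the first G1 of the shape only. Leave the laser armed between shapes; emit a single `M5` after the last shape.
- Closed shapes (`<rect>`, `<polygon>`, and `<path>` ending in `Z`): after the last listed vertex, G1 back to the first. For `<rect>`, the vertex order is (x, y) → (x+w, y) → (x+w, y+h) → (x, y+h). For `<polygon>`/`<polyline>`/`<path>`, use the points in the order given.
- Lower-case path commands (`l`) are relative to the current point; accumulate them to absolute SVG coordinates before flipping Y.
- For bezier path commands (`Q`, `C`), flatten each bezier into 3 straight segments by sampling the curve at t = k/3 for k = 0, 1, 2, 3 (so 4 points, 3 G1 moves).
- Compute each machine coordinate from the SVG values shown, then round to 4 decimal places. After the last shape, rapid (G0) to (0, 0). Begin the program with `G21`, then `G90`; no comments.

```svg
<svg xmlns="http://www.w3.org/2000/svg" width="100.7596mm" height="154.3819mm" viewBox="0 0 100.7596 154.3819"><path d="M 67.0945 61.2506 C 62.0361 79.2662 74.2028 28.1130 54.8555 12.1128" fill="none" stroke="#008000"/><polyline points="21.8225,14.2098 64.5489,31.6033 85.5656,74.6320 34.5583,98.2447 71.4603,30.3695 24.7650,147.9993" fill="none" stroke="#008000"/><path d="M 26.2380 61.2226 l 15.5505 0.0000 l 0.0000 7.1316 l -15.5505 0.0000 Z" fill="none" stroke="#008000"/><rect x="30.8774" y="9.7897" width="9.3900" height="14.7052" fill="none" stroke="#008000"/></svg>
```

G21
G90
G0 X67.0945 Y93.1313
M3 S770
G1 X65.9726 Y94.3082 F1145
G1 X65.5033 Y118.4150
G1 X54.8555 Y142.2691
G0 X21.8225 Y140.1721
M3 S770
G1 X64.5489 Y122.7786 F1145
G1 X85.5656 Y79.7499
G1 X34.5583 Y56.1372
G1 X71.4603 Y124.0124
G1 X24.7650 Y6.3826
G0 X26.2380 Y93.1593
M3 S770
G1 X41.7885 Y93.1593 F1145
G1 X41.7885 Y86.0277
G1 X26.2380 Y86.0277
G1 X26.2380 Y93.1593
G0 X30.8774 Y144.5922
M3 S770
G1 X40.2674 Y144.5922 F1145
G1 X40.2674 Y129.8870
G1 X30.8774 Y129.8870
G1 X30.8774 Y144.5922
M5
G0 X0.0000 Y0.0000

1 u = 1 mm; y_m = 154.3819 − y.

[1] `<path>` cubic bezier, #008000→cut S770 F1145: (67.0945,93.1313) → (65.9726,94.3082) → (65.5033,118.4150) → (54.8555,142.2691)

[2] `<polyline>` open polyline, #008000→cut S770 F1145: (21.8225,140.1721) → (64.5489,122.7786) → (85.5656,79.7499) → (34.5583,56.1372) → (71.4603,124.0124) → (24.7650,6.3826)

[3] `<path>` rectangle, #008000→cut S770 F1145: (26.2380,93.1593) → (41.7885,93.1593) → (41.7885,86.0277) → (26.2380,86.0277) → (26.2380,93.1593) (closed)

[4] `<rect>` rectangle, #008000→cut S770 F1145: (30.8774,144.5922) → (40.2674,144.5922) → (40.2674,129.8870) → (30.8774,129.8870) → (30.8774,144.5922) (closed)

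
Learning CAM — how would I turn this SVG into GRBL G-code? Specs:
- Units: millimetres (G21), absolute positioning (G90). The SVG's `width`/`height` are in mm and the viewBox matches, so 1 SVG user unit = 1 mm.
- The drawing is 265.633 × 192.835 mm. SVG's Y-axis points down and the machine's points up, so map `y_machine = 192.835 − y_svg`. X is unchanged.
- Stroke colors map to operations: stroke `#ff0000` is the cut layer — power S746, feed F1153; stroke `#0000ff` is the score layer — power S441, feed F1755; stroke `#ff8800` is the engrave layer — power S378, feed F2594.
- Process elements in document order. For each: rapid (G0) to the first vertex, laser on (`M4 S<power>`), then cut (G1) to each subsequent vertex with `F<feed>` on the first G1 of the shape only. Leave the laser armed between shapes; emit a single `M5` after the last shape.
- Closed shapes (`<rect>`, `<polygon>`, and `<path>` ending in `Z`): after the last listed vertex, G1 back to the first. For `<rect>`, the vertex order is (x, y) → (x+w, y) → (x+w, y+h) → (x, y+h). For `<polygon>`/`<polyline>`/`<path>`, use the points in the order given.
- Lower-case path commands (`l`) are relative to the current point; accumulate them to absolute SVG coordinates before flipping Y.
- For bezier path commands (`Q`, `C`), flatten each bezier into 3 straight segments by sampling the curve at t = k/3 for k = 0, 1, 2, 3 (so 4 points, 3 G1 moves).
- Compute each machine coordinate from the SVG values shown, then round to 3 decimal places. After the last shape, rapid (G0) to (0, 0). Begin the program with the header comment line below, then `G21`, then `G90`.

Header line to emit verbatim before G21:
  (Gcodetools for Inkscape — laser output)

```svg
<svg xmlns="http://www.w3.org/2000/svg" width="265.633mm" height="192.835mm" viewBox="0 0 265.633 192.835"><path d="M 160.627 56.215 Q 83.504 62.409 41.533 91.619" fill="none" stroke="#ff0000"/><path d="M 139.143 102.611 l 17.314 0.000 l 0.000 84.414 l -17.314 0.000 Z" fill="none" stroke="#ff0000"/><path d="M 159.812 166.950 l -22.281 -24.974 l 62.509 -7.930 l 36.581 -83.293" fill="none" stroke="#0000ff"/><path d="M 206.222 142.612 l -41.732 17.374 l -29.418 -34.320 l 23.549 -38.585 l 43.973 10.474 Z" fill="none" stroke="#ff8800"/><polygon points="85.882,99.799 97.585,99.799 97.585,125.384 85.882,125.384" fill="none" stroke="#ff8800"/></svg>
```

Since the viewBox matches the mm dimensions, user units are millimetres directly. The only transform is the Y-flip y_m = 192.835 − y_svg.

Shape 1 is a quadratic bezier drawn with `<path>`. Its stroke #ff0000 means cut at S746, F1153. After flipping Y the toolpath is (160.627,136.620) → (113.117,129.933) → (73.419,118.132) → (41.533,101.216).

Shape 2 is a rectangle drawn with `<path>`. Its stroke #ff0000 means cut at S746, F1153. After flipping Y the toolpath is (139.143,90.224) → (156.457,90.224) → (156.457,5.810) → (139.143,5.810) → (139.143,90.224), returning to the start.

Shape 3 is a open polyline drawn with `<path>`. Its stroke #0000ff means score at S441, F1755. After flipping Y the toolpath is (159.812,25.885) → (137.531,50.859) → (200.040,58.789) → (236.621,142.082).

Shape 4 is a regular polygon drawn with `<path>`. Its stroke #ff8800 means engrave at S378, F2594. After flipping Y the toolpath is (206.222,50.223) → (164.490,32.849) → (135.072,67.169) → (158.621,105.754) → (202.594,95.280) → (206.222,50.223), returning to the start.

Shape 5 is a rectangle drawn with `<polygon>`. Its stroke #ff8800 means engrave at S378, F2594. After flipping Y the toolpath is (85.882,93.036) → (97.585,93.036) → (97.585,67.451) → (85.882,67.451) → (85.882,93.036), returning to the start.

(Gcodetools for Inkscape — laser output)
G21
G90
G0 X160.627 Y136.620
M4 S746
G1 X113.117 Y129.933 F1153
G1 X73.419 Y118.132
G1 X41.533 Y101.216
G0 X139.143 Y90.224
M4 S746
G1 X156.457 Y90.224 F1153
G1 X156.457 Y5.810
G1 X139.143 Y5.810
G1 X139.143 Y90.224
G0 X159.812 Y25.885
M4 S441
G1 X137.531 Y50.859 F1755
G1 X200.040 Y58.789
G1 X236.621 Y142.082
G0 X206.222 Y50.223
M4 S378
G1 X164.490 Y32.849 F2594
G1 X135.072 Y67.169
G1 X158.621 Y105.754
G1 X202.594 Y95.280
G1 X206.222 Y50.223
G0 X85.882 Y93.036
M4 S378
G1 X97.585 Y93.036 F2594
G1 X97.585 Y67.451
G1 X85.882 Y67.451
G1 X85.882 Y93.036
M5
G0 X0.000 Y0.000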